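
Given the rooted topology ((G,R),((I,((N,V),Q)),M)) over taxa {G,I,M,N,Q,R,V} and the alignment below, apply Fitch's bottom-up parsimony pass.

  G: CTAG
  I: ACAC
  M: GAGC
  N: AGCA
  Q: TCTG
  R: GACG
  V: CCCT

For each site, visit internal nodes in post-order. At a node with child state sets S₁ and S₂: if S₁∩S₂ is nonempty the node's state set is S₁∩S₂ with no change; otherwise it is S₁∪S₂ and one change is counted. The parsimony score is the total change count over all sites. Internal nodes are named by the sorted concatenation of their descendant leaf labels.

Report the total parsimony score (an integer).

[col 0] GR: children G:{C}, R:{G} ∪→ {C,G}; cost 1
[col 0] NV: children N:{A}, V:{C} ∪→ {A,C}; cost 1
[col 0] NQV: children NV:{A,C}, Q:{T} ∪→ {A,C,T}; cost 1
[col 0] INQV: children I:{A}, NQV:{A,C,T} ∩→ {A}; cost 0
[col 0] IMNQV: children INQV:{A}, M:{G} ∪→ {A,G}; cost 1
[col 0] GIMNQRV: children GR:{C,G}, IMNQV:{A,G} ∩→ {G}; cost 0
[col 1] GR: children G:{T}, R:{A} ∪→ {A,T}; cost 1
[col 1] NV: children N:{G}, V:{C} ∪→ {C,G}; cost 1
[col 1] NQV: children NV:{C,G}, Q:{C} ∩→ {C}; cost 0
[col 1] INQV: children I:{C}, NQV:{C} ∩→ {C}; cost 0
[col 1] IMNQV: children INQV:{C}, M:{A} ∪→ {A,C}; cost 1
[col 1] GIMNQRV: children GR:{A,T}, IMNQV:{A,C} ∩→ {A}; cost 0
[col 2] GR: children G:{A}, R:{C} ∪→ {A,C}; cost 1
[col 2] NV: children N:{C}, V:{C} ∩→ {C}; cost 0
[col 2] NQV: children NV:{C}, Q:{T} ∪→ {C,T}; cost 1
[col 2] INQV: children I:{A}, NQV:{C,T} ∪→ {A,C,T}; cost 1
[col 2] IMNQV: children INQV:{A,C,T}, M:{G} ∪→ {A,C,G,T}; cost 1
[col 2] GIMNQRV: children GR:{A,C}, IMNQV:{A,C,G,T} ∩→ {A,C}; cost 0
[col 3] GR: children G:{G}, R:{G} ∩→ {G}; cost 0
[col 3] NV: children N:{A}, V:{T} ∪→ {A,T}; cost 1
[col 3] NQV: children NV:{A,T}, Q:{G} ∪→ {A,G,T}; cost 1
[col 3] INQV: children I:{C}, NQV:{A,G,T} ∪→ {A,C,G,T}; cost 1
[col 3] IMNQV: children INQV:{A,C,G,T}, M:{C} ∩→ {C}; cost 0
[col 3] GIMNQRV: children GR:{G}, IMNQV:{C} ∪→ {C,G}; cost 1
per-site changes: [4, 3, 4, 4]; total = 15

15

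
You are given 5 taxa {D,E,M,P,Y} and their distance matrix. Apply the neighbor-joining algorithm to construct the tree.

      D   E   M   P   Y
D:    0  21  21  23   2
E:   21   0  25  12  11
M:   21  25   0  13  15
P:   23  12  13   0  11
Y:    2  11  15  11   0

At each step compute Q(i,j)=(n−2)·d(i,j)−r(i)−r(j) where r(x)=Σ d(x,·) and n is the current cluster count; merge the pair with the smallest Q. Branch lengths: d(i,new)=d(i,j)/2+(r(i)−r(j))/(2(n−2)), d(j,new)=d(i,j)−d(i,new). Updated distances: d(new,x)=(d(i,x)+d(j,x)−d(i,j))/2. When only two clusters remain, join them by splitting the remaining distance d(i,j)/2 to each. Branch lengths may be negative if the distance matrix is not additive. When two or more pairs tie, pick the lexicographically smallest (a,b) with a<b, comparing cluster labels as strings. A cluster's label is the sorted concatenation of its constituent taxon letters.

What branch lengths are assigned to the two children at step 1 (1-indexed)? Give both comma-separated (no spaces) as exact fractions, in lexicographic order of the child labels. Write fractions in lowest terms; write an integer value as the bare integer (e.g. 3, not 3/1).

17/3,-11/3

step 1: merge (D,Y) at d=2, Q=-100; branch lengths D→17/3, Y→-11/3; new cluster DY
  updated: d(DY,E)=15, d(DY,M)=17, d(DY,P)=16
step 2: merge (DY,E) at d=15, Q=-70; branch lengths DY→13/2, E→17/2; new cluster DEY
  updated: d(DEY,M)=27/2, d(DEY,P)=13/2
step 3: merge (DEY,M) at d=27/2, Q=-33; branch lengths DEY→7/2, M→10; new cluster DEMY
  updated: d(DEMY,P)=3
step 4: merge (DEMY,P) at d=3; branch lengths DEMY→3/2, P→3/2; new cluster DEMPY
final tree: ((((D:17/3,Y:-11/3):13/2,E:17/2):7/2,M:10):3/2,P:3/2)
total length: 67/2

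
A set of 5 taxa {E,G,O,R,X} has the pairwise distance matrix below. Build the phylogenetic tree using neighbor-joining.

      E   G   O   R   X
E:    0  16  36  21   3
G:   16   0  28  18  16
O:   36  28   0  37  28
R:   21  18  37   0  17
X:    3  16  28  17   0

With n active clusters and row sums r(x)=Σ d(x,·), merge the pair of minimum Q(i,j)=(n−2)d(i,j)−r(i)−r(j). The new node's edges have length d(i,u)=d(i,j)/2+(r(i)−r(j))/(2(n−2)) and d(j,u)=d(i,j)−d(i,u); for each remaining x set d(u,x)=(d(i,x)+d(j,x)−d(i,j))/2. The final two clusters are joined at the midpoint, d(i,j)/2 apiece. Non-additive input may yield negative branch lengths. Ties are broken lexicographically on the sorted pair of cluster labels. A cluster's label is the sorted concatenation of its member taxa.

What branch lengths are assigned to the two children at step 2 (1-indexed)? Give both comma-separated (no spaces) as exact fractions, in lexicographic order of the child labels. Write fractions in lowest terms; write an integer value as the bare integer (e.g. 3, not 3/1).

25/4,45/4

iteration 1: select E,X (d=3, Q=-131); attach at lengths (7/2, -1/2); label the merged cluster EX
  updated: d(EX,G)=29/2, d(EX,O)=61/2, d(EX,R)=35/2
iteration 2: select EX,R (d=35/2, Q=-100); attach at lengths (25/4, 45/4); label the merged cluster ERX
  updated: d(ERX,G)=15/2, d(ERX,O)=25
iteration 3: select ERX,G (d=15/2, Q=-121/2); attach at lengths (9/4, 21/4); label the merged cluster EGRX
  updated: d(EGRX,O)=91/4
iteration 4: select EGRX,O (d=91/4); attach at lengths (91/8, 91/8); label the merged cluster EGORX
final tree: ((((E:7/2,X:-1/2):25/4,R:45/4):9/4,G:21/4):91/8,O:91/8)
total length: 203/4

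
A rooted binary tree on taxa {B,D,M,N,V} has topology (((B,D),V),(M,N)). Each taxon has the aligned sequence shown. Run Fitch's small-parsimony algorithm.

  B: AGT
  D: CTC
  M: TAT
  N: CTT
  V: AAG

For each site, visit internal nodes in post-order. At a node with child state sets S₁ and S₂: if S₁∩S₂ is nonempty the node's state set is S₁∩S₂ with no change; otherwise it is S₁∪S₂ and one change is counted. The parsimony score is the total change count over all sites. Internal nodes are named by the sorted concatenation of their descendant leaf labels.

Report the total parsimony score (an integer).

8

[col 0] BD: children B:{A}, D:{C} ∪→ {A,C}; cost 1
[col 0] BDV: children BD:{A,C}, V:{A} ∩→ {A}; cost 0
[col 0] MN: children M:{T}, N:{C} ∪→ {C,T}; cost 1
[col 0] BDMNV: children BDV:{A}, MN:{C,T} ∪→ {A,C,T}; cost 1
[col 1] BD: children B:{G}, D:{T} ∪→ {G,T}; cost 1
[col 1] BDV: children BD:{G,T}, V:{A} ∪→ {A,G,T}; cost 1
[col 1] MN: children M:{A}, N:{T} ∪→ {A,T}; cost 1
[col 1] BDMNV: children BDV:{A,G,T}, MN:{A,T} ∩→ {A,T}; cost 0
[col 2] BD: children B:{T}, D:{C} ∪→ {C,T}; cost 1
[col 2] BDV: children BD:{C,T}, V:{G} ∪→ {C,G,T}; cost 1
[col 2] MN: children M:{T}, N:{T} ∩→ {T}; cost 0
[col 2] BDMNV: children BDV:{C,G,T}, MN:{T} ∩→ {T}; cost 0
per-site changes: [3, 3, 2]; total = 8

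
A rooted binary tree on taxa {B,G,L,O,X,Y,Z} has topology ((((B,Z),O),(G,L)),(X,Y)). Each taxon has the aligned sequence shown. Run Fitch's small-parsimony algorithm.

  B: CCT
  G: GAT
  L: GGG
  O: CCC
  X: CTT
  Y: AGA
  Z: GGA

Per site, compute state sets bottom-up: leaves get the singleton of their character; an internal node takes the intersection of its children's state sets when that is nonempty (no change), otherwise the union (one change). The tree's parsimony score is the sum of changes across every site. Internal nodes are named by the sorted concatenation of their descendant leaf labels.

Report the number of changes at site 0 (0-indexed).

BZ@0: {C} ∪ {G} = {C,G} (union, +1)
BOZ@0: {C,G} ∩ {C} = {C} (intersection, +0)
GL@0: {G} ∩ {G} = {G} (intersection, +0)
BGLOZ@0: {C} ∪ {G} = {C,G} (union, +1)
XY@0: {C} ∪ {A} = {A,C} (union, +1)
BGLOXYZ@0: {C,G} ∩ {A,C} = {C} (intersection, +0)
BZ@1: {C} ∪ {G} = {C,G} (union, +1)
BOZ@1: {C,G} ∩ {C} = {C} (intersection, +0)
GL@1: {A} ∪ {G} = {A,G} (union, +1)
BGLOZ@1: {C} ∪ {A,G} = {A,C,G} (union, +1)
XY@1: {T} ∪ {G} = {G,T} (union, +1)
BGLOXYZ@1: {A,C,G} ∩ {G,T} = {G} (intersection, +0)
BZ@2: {T} ∪ {A} = {A,T} (union, +1)
BOZ@2: {A,T} ∪ {C} = {A,C,T} (union, +1)
GL@2: {T} ∪ {G} = {G,T} (union, +1)
BGLOZ@2: {A,C,T} ∩ {G,T} = {T} (intersection, +0)
XY@2: {T} ∪ {A} = {A,T} (union, +1)
BGLOXYZ@2: {T} ∩ {A,T} = {T} (intersection, +0)
per-site changes: [3, 4, 4]; total = 11

3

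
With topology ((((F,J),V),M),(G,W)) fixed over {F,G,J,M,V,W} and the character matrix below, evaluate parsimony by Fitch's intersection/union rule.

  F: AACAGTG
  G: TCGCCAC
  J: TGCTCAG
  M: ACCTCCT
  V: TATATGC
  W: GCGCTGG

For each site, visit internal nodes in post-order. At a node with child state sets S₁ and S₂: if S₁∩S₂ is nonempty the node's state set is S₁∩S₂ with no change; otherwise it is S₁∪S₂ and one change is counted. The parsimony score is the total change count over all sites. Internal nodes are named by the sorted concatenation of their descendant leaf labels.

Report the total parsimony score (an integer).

site 0, node FJ: F={A} ∪ J={T} → {A,T} (+1)
site 0, node FJV: FJ={A,T} ∩ V={T} → {T} (+0)
site 0, node FJMV: FJV={T} ∪ M={A} → {A,T} (+1)
site 0, node GW: G={T} ∪ W={G} → {G,T} (+1)
site 0, node FGJMVW: FJMV={A,T} ∩ GW={G,T} → {T} (+0)
site 1, node FJ: F={A} ∪ J={G} → {A,G} (+1)
site 1, node FJV: FJ={A,G} ∩ V={A} → {A} (+0)
site 1, node FJMV: FJV={A} ∪ M={C} → {A,C} (+1)
site 1, node GW: G={C} ∩ W={C} → {C} (+0)
site 1, node FGJMVW: FJMV={A,C} ∩ GW={C} → {C} (+0)
site 2, node FJ: F={C} ∩ J={C} → {C} (+0)
site 2, node FJV: FJ={C} ∪ V={T} → {C,T} (+1)
site 2, node FJMV: FJV={C,T} ∩ M={C} → {C} (+0)
site 2, node GW: G={G} ∩ W={G} → {G} (+0)
site 2, node FGJMVW: FJMV={C} ∪ GW={G} → {C,G} (+1)
site 3, node FJ: F={A} ∪ J={T} → {A,T} (+1)
site 3, node FJV: FJ={A,T} ∩ V={A} → {A} (+0)
site 3, node FJMV: FJV={A} ∪ M={T} → {A,T} (+1)
site 3, node GW: G={C} ∩ W={C} → {C} (+0)
site 3, node FGJMVW: FJMV={A,T} ∪ GW={C} → {A,C,T} (+1)
site 4, node FJ: F={G} ∪ J={C} → {C,G} (+1)
site 4, node FJV: FJ={C,G} ∪ V={T} → {C,G,T} (+1)
site 4, node FJMV: FJV={C,G,T} ∩ M={C} → {C} (+0)
site 4, node GW: G={C} ∪ W={T} → {C,T} (+1)
site 4, node FGJMVW: FJMV={C} ∩ GW={C,T} → {C} (+0)
site 5, node FJ: F={T} ∪ J={A} → {A,T} (+1)
site 5, node FJV: FJ={A,T} ∪ V={G} → {A,G,T} (+1)
site 5, node FJMV: FJV={A,G,T} ∪ M={C} → {A,C,G,T} (+1)
site 5, node GW: G={A} ∪ W={G} → {A,G} (+1)
site 5, node FGJMVW: FJMV={A,C,G,T} ∩ GW={A,G} → {A,G} (+0)
site 6, node FJ: F={G} ∩ J={G} → {G} (+0)
site 6, node FJV: FJ={G} ∪ V={C} → {C,G} (+1)
site 6, node FJMV: FJV={C,G} ∪ M={T} → {C,G,T} (+1)
site 6, node GW: G={C} ∪ W={G} → {C,G} (+1)
site 6, node FGJMVW: FJMV={C,G,T} ∩ GW={C,G} → {C,G} (+0)
per-site changes: [3, 2, 2, 3, 3, 4, 3]; total = 20

20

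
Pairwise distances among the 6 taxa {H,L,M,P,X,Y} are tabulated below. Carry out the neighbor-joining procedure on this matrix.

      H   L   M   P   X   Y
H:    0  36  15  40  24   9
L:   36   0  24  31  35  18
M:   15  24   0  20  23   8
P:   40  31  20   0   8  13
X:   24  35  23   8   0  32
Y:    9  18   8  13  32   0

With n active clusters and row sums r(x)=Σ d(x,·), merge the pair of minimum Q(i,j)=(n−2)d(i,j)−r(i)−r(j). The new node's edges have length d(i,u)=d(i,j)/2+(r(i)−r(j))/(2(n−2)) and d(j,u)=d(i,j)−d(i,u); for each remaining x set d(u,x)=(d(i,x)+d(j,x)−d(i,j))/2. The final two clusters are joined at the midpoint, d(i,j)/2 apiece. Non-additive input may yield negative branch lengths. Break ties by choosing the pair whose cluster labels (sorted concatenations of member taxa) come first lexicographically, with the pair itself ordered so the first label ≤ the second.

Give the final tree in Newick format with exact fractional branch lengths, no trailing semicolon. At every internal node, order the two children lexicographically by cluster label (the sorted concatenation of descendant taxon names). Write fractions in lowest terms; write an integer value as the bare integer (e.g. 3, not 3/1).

1. join P+X (d=8, Q=-202) ⇒ PX; edges |P|=11/4, |X|=21/4
  updated: d(H,PX)=28, d(L,PX)=29, d(M,PX)=35/2, d(PX,Y)=37/2
2. join H+Y (d=9, Q=-229/2) ⇒ HY; edges |H|=41/4, |Y|=-5/4
  updated: d(HY,L)=45/2, d(HY,M)=7, d(HY,PX)=75/4
3. join HY+M (d=7, Q=-331/4) ⇒ HMY; edges |HY|=55/16, |M|=57/16
  updated: d(HMY,L)=79/4, d(HMY,PX)=117/8
4. join HMY+L (d=79/4, Q=-507/8) ⇒ HLMY; edges |HMY|=43/16, |L|=273/16
  updated: d(HLMY,PX)=191/16
5. join HLMY+PX (d=191/16) ⇒ HLMPXY; edges |HLMY|=191/32, |PX|=191/32
final tree: ((((H:41/4,Y:-5/4):55/16,M:57/16):43/16,L:273/16):191/32,(P:11/4,X:21/4):191/32)
total length: 891/16

((((H:41/4,Y:-5/4):55/16,M:57/16):43/16,L:273/16):191/32,(P:11/4,X:21/4):191/32)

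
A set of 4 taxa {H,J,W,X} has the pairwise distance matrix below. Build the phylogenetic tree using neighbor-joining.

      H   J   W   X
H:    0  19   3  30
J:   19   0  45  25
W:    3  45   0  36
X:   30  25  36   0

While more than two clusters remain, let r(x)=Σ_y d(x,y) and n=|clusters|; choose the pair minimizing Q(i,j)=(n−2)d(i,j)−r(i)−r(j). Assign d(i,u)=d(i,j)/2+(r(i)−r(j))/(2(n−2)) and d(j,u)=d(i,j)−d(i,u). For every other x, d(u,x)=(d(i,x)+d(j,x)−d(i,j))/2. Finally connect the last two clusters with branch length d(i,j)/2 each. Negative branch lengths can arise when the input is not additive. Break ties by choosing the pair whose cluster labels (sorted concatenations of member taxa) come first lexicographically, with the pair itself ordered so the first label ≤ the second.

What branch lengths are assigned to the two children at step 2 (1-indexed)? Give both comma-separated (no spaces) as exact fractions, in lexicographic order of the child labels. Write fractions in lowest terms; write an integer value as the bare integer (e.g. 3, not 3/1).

iteration 1: select H,W (d=3, Q=-130); attach at lengths (-13/2, 19/2); label the merged cluster HW
  updated: d(HW,J)=61/2, d(HW,X)=63/2
iteration 2: select HW,J (d=61/2, Q=-87); attach at lengths (37/2, 12); label the merged cluster HJW
  updated: d(HJW,X)=13
iteration 3: select HJW,X (d=13); attach at lengths (13/2, 13/2); label the merged cluster HJWX
final tree: (((H:-13/2,W:19/2):37/2,J:12):13/2,X:13/2)
total length: 93/2

37/2,12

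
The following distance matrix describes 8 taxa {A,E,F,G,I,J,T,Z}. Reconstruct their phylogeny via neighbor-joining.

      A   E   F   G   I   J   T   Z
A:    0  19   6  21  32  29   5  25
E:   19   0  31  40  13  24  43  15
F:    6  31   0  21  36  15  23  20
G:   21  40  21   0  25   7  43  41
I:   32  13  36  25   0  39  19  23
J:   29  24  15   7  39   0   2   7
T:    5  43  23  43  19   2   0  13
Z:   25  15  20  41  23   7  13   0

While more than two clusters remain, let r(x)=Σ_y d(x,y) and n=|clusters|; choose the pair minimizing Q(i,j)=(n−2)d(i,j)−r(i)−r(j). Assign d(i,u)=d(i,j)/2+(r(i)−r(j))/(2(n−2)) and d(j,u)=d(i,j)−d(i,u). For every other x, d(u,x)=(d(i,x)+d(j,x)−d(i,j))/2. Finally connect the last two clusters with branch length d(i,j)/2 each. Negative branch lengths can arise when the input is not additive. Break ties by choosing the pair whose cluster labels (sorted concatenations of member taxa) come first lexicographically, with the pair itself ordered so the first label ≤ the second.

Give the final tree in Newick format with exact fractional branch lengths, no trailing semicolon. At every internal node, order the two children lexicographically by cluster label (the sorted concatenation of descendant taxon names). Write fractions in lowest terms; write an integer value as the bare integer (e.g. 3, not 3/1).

((((A:5/8,T:35/8):83/16,((E:19/3,I:20/3):8,Z:9/2):103/16):39/16,F:51/8):65/16,(G:109/10,J:-39/10):65/16)

iteration 1: select E,I (d=13, Q=-294); attach at lengths (19/3, 20/3); label the merged cluster EI
  updated: d(A,EI)=19, d(EI,F)=27, d(EI,G)=26, d(EI,J)=25, d(EI,T)=49/2, d(EI,Z)=25/2
iteration 2: select G,J (d=7, Q=-209); attach at lengths (109/10, -39/10); label the merged cluster GJ
  updated: d(A,GJ)=43/2, d(EI,GJ)=22, d(F,GJ)=29/2, d(GJ,T)=19, d(GJ,Z)=41/2
iteration 3: select EI,Z (d=25/2, Q=-146); attach at lengths (8, 9/2); label the merged cluster EIZ
  updated: d(A,EIZ)=63/4, d(EIZ,F)=69/4, d(EIZ,GJ)=15, d(EIZ,T)=25/2
iteration 4: select A,T (d=5, Q=-371/4); attach at lengths (5/8, 35/8); label the merged cluster AT
  updated: d(AT,EIZ)=93/8, d(AT,F)=12, d(AT,GJ)=71/4
iteration 5: select AT,EIZ (d=93/8, Q=-62); attach at lengths (83/16, 103/16); label the merged cluster AEITZ
  updated: d(AEITZ,F)=141/16, d(AEITZ,GJ)=169/16
iteration 6: select AEITZ,F (d=141/16, Q=-271/8); attach at lengths (39/16, 51/8); label the merged cluster AEFITZ
  updated: d(AEFITZ,GJ)=65/8
iteration 7: select AEFITZ,GJ (d=65/8); attach at lengths (65/16, 65/16); label the merged cluster AEFGIJTZ
final tree: ((((A:5/8,T:35/8):83/16,((E:19/3,I:20/3):8,Z:9/2):103/16):39/16,F:51/8):65/16,(G:109/10,J:-39/10):65/16)
total length: 1057/16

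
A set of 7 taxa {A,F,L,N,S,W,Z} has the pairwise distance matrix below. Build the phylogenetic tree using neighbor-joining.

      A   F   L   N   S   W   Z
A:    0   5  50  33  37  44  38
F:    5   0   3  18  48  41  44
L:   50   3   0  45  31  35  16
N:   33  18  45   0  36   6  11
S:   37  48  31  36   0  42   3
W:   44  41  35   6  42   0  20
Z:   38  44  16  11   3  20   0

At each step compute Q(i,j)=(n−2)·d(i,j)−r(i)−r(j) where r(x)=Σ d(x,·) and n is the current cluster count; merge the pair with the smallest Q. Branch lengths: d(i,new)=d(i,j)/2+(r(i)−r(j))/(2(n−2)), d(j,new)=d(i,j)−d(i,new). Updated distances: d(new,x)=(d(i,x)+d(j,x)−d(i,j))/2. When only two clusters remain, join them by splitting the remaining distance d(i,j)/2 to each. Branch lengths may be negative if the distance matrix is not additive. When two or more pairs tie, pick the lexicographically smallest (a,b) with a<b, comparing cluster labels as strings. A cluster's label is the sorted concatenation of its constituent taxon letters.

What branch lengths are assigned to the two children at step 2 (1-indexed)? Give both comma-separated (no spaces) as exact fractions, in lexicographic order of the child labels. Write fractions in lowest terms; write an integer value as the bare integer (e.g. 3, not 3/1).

step 1: merge (A,F) at d=5, Q=-341; branch lengths A→73/10, F→-23/10; new cluster AF
  updated: d(AF,L)=24, d(AF,N)=23, d(AF,S)=40, d(AF,W)=40, d(AF,Z)=77/2
step 2: merge (N,W) at d=6, Q=-240; branch lengths N→1/4, W→23/4; new cluster NW
  updated: d(AF,NW)=57/2, d(L,NW)=37, d(NW,S)=36, d(NW,Z)=25/2
step 3: merge (S,Z) at d=3, Q=-171; branch lengths S→49/6, Z→-31/6; new cluster SZ
  updated: d(AF,SZ)=151/4, d(L,SZ)=22, d(NW,SZ)=91/4
step 4: merge (AF,L) at d=24, Q=-501/4; branch lengths AF→221/16, L→163/16; new cluster AFL
  updated: d(AFL,NW)=83/4, d(AFL,SZ)=143/8
step 5: merge (AFL,NW) at d=83/4, Q=-491/8; branch lengths AFL→127/16, NW→205/16; new cluster AFLNW
  updated: d(AFLNW,SZ)=159/16
step 6: merge (AFLNW,SZ) at d=159/16; branch lengths AFLNW→159/32, SZ→159/32; new cluster AFLNSWZ
final tree: ((((A:73/10,F:-23/10):221/16,L:163/16):127/16,(N:1/4,W:23/4):205/16):159/32,(S:49/6,Z:-31/6):159/32)
total length: 1099/16

1/4,23/4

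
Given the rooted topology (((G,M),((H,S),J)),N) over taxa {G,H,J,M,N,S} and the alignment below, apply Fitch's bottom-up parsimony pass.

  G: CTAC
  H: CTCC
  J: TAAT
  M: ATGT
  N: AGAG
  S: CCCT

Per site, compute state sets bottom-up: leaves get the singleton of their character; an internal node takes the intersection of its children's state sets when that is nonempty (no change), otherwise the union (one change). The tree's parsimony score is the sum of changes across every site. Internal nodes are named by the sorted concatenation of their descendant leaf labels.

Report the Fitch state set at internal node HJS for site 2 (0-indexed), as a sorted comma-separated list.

A,C

site 0, node GM: G={C} ∪ M={A} → {A,C} (+1)
site 0, node HS: H={C} ∩ S={C} → {C} (+0)
site 0, node HJS: HS={C} ∪ J={T} → {C,T} (+1)
site 0, node GHJMS: GM={A,C} ∩ HJS={C,T} → {C} (+0)
site 0, node GHJMNS: GHJMS={C} ∪ N={A} → {A,C} (+1)
site 1, node GM: G={T} ∩ M={T} → {T} (+0)
site 1, node HS: H={T} ∪ S={C} → {C,T} (+1)
site 1, node HJS: HS={C,T} ∪ J={A} → {A,C,T} (+1)
site 1, node GHJMS: GM={T} ∩ HJS={A,C,T} → {T} (+0)
site 1, node GHJMNS: GHJMS={T} ∪ N={G} → {G,T} (+1)
site 2, node GM: G={A} ∪ M={G} → {A,G} (+1)
site 2, node HS: H={C} ∩ S={C} → {C} (+0)
site 2, node HJS: HS={C} ∪ J={A} → {A,C} (+1)
site 2, node GHJMS: GM={A,G} ∩ HJS={A,C} → {A} (+0)
site 2, node GHJMNS: GHJMS={A} ∩ N={A} → {A} (+0)
site 3, node GM: G={C} ∪ M={T} → {C,T} (+1)
site 3, node HS: H={C} ∪ S={T} → {C,T} (+1)
site 3, node HJS: HS={C,T} ∩ J={T} → {T} (+0)
site 3, node GHJMS: GM={C,T} ∩ HJS={T} → {T} (+0)
site 3, node GHJMNS: GHJMS={T} ∪ N={G} → {G,T} (+1)
per-site changes: [3, 3, 2, 3]; total = 11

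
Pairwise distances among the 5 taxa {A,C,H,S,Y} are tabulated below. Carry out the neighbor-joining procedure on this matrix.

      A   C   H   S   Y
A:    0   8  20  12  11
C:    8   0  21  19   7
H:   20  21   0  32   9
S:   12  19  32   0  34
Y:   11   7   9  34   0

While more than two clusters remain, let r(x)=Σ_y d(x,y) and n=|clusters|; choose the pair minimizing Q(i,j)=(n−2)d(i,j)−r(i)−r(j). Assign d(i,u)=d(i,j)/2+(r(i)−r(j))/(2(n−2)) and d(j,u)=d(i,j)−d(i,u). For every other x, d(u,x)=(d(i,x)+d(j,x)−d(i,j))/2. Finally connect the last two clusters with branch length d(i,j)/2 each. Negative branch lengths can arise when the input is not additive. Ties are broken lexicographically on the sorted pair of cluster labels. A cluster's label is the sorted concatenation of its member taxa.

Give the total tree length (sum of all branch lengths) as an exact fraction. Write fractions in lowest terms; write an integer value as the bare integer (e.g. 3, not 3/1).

291/8

1. join H+Y (d=9, Q=-116) ⇒ HY; edges |H|=8, |Y|=1
  updated: d(A,HY)=11, d(C,HY)=19/2, d(HY,S)=57/2
2. join A+S (d=12, Q=-133/2) ⇒ AS; edges |A|=-9/8, |S|=105/8
  updated: d(AS,C)=15/2, d(AS,HY)=55/4
3. join AS+C (d=15/2, Q=-123/4) ⇒ ACS; edges |AS|=47/8, |C|=13/8
  updated: d(ACS,HY)=63/8
4. join ACS+HY (d=63/8) ⇒ ACHSY; edges |ACS|=63/16, |HY|=63/16
final tree: (((A:-9/8,S:105/8):47/8,C:13/8):63/16,(H:8,Y:1):63/16)
total length: 291/8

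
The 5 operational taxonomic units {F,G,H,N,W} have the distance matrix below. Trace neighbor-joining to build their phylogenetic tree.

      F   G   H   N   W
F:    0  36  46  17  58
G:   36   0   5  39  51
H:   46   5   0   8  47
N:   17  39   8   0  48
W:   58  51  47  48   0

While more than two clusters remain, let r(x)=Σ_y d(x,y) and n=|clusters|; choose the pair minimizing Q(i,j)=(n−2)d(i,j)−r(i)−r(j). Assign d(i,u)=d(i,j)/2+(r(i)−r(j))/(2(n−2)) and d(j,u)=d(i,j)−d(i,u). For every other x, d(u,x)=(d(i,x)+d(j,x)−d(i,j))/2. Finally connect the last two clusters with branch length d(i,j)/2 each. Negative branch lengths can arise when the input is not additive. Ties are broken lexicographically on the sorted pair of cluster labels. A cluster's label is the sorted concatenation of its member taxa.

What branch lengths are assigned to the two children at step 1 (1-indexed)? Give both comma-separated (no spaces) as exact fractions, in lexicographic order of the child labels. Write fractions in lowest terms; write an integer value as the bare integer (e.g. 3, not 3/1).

1. join G+H (d=5, Q=-222) ⇒ GH; edges |G|=20/3, |H|=-5/3
  updated: d(F,GH)=77/2, d(GH,N)=21, d(GH,W)=93/2
2. join F+N (d=17, Q=-331/2) ⇒ FN; edges |F|=123/8, |N|=13/8
  updated: d(FN,GH)=85/4, d(FN,W)=89/2
3. join FN+GH (d=85/4, Q=-449/4) ⇒ FGHN; edges |FN|=77/8, |GH|=93/8
  updated: d(FGHN,W)=279/8
4. join FGHN+W (d=279/8) ⇒ FGHNW; edges |FGHN|=279/16, |W|=279/16
final tree: (((F:123/8,N:13/8):77/8,(G:20/3,H:-5/3):93/8):279/16,W:279/16)
total length: 625/8

20/3,-5/3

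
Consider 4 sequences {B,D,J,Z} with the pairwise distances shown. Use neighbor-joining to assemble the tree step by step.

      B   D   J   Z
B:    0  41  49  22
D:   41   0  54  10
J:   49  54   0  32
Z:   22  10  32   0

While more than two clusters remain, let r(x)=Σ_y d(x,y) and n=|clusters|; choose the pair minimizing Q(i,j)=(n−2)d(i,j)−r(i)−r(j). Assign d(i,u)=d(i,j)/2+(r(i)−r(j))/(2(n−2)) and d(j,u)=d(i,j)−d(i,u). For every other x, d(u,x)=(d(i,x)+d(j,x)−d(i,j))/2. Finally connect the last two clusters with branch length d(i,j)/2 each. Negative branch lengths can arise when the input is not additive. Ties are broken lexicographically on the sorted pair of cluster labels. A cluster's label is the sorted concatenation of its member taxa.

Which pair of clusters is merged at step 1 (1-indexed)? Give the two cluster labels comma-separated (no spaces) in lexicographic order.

iteration 1: select B,J (d=49, Q=-149); attach at lengths (75/4, 121/4); label the merged cluster BJ
  updated: d(BJ,D)=23, d(BJ,Z)=5/2
iteration 2: select BJ,D (d=23, Q=-71/2); attach at lengths (31/4, 61/4); label the merged cluster BDJ
  updated: d(BDJ,Z)=-21/4
iteration 3: select BDJ,Z (d=-21/4); attach at lengths (-21/8, -21/8); label the merged cluster BDJZ
final tree: (((B:75/4,J:121/4):31/4,D:61/4):-21/8,Z:-21/8)
total length: 267/4

B,J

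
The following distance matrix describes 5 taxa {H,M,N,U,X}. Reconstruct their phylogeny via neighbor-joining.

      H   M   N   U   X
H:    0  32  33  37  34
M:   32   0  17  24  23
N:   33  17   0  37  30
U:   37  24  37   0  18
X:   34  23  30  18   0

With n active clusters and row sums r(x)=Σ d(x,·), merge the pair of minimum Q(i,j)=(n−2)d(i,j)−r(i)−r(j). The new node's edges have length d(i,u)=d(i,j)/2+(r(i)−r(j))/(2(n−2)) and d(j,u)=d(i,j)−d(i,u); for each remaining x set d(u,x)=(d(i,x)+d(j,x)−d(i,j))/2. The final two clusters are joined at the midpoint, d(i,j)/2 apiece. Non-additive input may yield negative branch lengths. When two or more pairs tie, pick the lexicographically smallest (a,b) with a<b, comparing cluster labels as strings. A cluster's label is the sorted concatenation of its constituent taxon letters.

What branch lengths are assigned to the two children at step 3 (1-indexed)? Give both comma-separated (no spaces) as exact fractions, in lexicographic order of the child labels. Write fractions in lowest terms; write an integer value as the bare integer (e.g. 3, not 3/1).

17/4,23/4

1. join U+X (d=18, Q=-167) ⇒ UX; edges |U|=65/6, |X|=43/6
  updated: d(H,UX)=53/2, d(M,UX)=29/2, d(N,UX)=49/2
2. join H+UX (d=53/2, Q=-104) ⇒ HUX; edges |H|=79/4, |UX|=27/4
  updated: d(HUX,M)=10, d(HUX,N)=31/2
3. join HUX+M (d=10, Q=-85/2) ⇒ HMUX; edges |HUX|=17/4, |M|=23/4
  updated: d(HMUX,N)=45/4
4. join HMUX+N (d=45/4) ⇒ HMNUX; edges |HMUX|=45/8, |N|=45/8
final tree: (((H:79/4,(U:65/6,X:43/6):27/4):17/4,M:23/4):45/8,N:45/8)
total length: 263/4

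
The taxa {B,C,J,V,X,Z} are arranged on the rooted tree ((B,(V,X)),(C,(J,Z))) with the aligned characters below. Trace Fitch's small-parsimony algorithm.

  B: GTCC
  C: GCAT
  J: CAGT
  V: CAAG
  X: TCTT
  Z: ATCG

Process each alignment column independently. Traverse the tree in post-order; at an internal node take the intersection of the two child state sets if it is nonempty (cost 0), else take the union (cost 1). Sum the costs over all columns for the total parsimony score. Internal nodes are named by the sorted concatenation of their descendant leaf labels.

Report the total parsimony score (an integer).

15

site 0, node VX: V={C} ∪ X={T} → {C,T} (+1)
site 0, node BVX: B={G} ∪ VX={C,T} → {C,G,T} (+1)
site 0, node JZ: J={C} ∪ Z={A} → {A,C} (+1)
site 0, node CJZ: C={G} ∪ JZ={A,C} → {A,C,G} (+1)
site 0, node BCJVXZ: BVX={C,G,T} ∩ CJZ={A,C,G} → {C,G} (+0)
site 1, node VX: V={A} ∪ X={C} → {A,C} (+1)
site 1, node BVX: B={T} ∪ VX={A,C} → {A,C,T} (+1)
site 1, node JZ: J={A} ∪ Z={T} → {A,T} (+1)
site 1, node CJZ: C={C} ∪ JZ={A,T} → {A,C,T} (+1)
site 1, node BCJVXZ: BVX={A,C,T} ∩ CJZ={A,C,T} → {A,C,T} (+0)
site 2, node VX: V={A} ∪ X={T} → {A,T} (+1)
site 2, node BVX: B={C} ∪ VX={A,T} → {A,C,T} (+1)
site 2, node JZ: J={G} ∪ Z={C} → {C,G} (+1)
site 2, node CJZ: C={A} ∪ JZ={C,G} → {A,C,G} (+1)
site 2, node BCJVXZ: BVX={A,C,T} ∩ CJZ={A,C,G} → {A,C} (+0)
site 3, node VX: V={G} ∪ X={T} → {G,T} (+1)
site 3, node BVX: B={C} ∪ VX={G,T} → {C,G,T} (+1)
site 3, node JZ: J={T} ∪ Z={G} → {G,T} (+1)
site 3, node CJZ: C={T} ∩ JZ={G,T} → {T} (+0)
site 3, node BCJVXZ: BVX={C,G,T} ∩ CJZ={T} → {T} (+0)
per-site changes: [4, 4, 4, 3]; total = 15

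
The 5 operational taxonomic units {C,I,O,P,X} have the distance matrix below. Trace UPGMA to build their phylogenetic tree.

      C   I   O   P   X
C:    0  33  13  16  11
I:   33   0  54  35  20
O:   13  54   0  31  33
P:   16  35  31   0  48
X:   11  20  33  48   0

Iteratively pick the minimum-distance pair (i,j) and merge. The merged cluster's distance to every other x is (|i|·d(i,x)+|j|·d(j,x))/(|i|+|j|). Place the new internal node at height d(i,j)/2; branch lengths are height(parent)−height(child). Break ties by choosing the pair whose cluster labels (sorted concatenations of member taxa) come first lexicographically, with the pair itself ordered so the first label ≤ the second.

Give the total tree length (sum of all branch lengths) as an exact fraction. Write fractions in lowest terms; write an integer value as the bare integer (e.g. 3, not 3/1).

205/3

step 1: merge (C,X) at d=11; branch lengths C→11/2, X→11/2; new cluster CX
  updated: d(CX,I)=53/2, d(CX,O)=23, d(CX,P)=32
step 2: merge (CX,O) at d=23; branch lengths CX→6, O→23/2; new cluster COX
  updated: d(COX,I)=107/3, d(COX,P)=95/3
step 3: merge (COX,P) at d=95/3; branch lengths COX→13/3, P→95/6; new cluster COPX
  updated: d(COPX,I)=71/2
step 4: merge (COPX,I) at d=71/2; branch lengths COPX→23/12, I→71/4; new cluster CIOPX
final tree: ((((C:11/2,X:11/2):6,O:23/2):13/3,P:95/6):23/12,I:71/4)
total length: 205/3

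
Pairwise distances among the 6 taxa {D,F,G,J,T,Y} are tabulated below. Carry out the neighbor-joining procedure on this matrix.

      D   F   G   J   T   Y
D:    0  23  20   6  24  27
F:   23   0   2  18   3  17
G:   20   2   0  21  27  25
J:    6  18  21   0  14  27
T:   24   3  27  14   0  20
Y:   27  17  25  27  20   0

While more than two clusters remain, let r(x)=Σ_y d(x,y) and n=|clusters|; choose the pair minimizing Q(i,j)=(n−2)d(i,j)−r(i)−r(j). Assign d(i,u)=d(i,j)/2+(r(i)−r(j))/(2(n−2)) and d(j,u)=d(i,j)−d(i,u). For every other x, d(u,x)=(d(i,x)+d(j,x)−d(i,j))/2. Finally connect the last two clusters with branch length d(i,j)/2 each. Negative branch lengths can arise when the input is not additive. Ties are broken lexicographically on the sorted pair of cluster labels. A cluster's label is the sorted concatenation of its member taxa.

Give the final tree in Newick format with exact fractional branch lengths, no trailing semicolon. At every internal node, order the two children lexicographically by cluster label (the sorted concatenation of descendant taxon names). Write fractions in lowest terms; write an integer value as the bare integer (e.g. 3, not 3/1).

1. join D+J (d=6, Q=-162) ⇒ DJ; edges |D|=19/4, |J|=5/4
  updated: d(DJ,F)=35/2, d(DJ,G)=35/2, d(DJ,T)=16, d(DJ,Y)=24
2. join F+G (d=2, Q=-105) ⇒ FG; edges |F|=-13/3, |G|=19/3
  updated: d(DJ,FG)=33/2, d(FG,T)=14, d(FG,Y)=20
3. join DJ+T (d=16, Q=-149/2) ⇒ DJT; edges |DJ|=77/8, |T|=51/8
  updated: d(DJT,FG)=29/4, d(DJT,Y)=14
4. join DJT+FG (d=29/4, Q=-165/4) ⇒ DFGJT; edges |DJT|=5/8, |FG|=53/8
  updated: d(DFGJT,Y)=107/8
5. join DFGJT+Y (d=107/8) ⇒ DFGJTY; edges |DFGJT|=107/16, |Y|=107/16
final tree: ((((D:19/4,J:5/4):77/8,T:51/8):5/8,(F:-13/3,G:19/3):53/8):107/16,Y:107/16)
total length: 357/8

((((D:19/4,J:5/4):77/8,T:51/8):5/8,(F:-13/3,G:19/3):53/8):107/16,Y:107/16)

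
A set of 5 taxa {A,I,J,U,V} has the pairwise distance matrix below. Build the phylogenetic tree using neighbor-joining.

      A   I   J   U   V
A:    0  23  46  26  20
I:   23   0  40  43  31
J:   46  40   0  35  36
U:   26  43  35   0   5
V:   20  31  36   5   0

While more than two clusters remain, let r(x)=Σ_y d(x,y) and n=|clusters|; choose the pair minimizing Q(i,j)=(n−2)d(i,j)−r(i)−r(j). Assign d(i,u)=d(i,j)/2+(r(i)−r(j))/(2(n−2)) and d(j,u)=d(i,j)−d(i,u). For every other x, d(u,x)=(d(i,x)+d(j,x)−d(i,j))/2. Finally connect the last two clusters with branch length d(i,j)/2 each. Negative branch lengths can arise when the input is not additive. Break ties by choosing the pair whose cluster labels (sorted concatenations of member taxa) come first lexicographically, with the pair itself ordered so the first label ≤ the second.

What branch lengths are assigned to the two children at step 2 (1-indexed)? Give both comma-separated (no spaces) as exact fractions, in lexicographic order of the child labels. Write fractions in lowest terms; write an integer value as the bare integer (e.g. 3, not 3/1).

19/2,27/2

step 1: merge (U,V) at d=5, Q=-186; branch lengths U→16/3, V→-1/3; new cluster UV
  updated: d(A,UV)=41/2, d(I,UV)=69/2, d(J,UV)=33
step 2: merge (A,I) at d=23, Q=-141; branch lengths A→19/2, I→27/2; new cluster AI
  updated: d(AI,J)=63/2, d(AI,UV)=16
step 3: merge (AI,J) at d=63/2, Q=-161/2; branch lengths AI→29/4, J→97/4; new cluster AIJ
  updated: d(AIJ,UV)=35/4
step 4: merge (AIJ,UV) at d=35/4; branch lengths AIJ→35/8, UV→35/8; new cluster AIJUV
final tree: (((A:19/2,I:27/2):29/4,J:97/4):35/8,(U:16/3,V:-1/3):35/8)
total length: 273/4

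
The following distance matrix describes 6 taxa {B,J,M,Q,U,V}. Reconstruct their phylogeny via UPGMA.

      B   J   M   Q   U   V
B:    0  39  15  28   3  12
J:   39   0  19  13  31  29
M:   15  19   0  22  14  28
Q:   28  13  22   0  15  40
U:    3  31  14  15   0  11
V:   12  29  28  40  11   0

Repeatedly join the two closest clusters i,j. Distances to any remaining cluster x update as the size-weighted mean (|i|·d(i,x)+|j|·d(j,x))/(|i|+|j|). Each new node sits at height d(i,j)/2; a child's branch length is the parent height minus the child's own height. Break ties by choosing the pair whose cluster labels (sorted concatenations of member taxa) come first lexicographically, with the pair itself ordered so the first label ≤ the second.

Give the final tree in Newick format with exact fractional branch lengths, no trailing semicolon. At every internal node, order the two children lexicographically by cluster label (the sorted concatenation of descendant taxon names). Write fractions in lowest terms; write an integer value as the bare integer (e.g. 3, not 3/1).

step 1: merge (B,U) at d=3; branch lengths B→3/2, U→3/2; new cluster BU
  updated: d(BU,J)=35, d(BU,M)=29/2, d(BU,Q)=43/2, d(BU,V)=23/2
step 2: merge (BU,V) at d=23/2; branch lengths BU→17/4, V→23/4; new cluster BUV
  updated: d(BUV,J)=33, d(BUV,M)=19, d(BUV,Q)=83/3
step 3: merge (J,Q) at d=13; branch lengths J→13/2, Q→13/2; new cluster JQ
  updated: d(BUV,JQ)=91/3, d(JQ,M)=41/2
step 4: merge (BUV,M) at d=19; branch lengths BUV→15/4, M→19/2; new cluster BMUV
  updated: d(BMUV,JQ)=223/8
step 5: merge (BMUV,JQ) at d=223/8; branch lengths BMUV→71/16, JQ→119/16; new cluster BJMQUV
final tree: ((((B:3/2,U:3/2):17/4,V:23/4):15/4,M:19/2):71/16,(J:13/2,Q:13/2):119/16)
total length: 409/8

((((B:3/2,U:3/2):17/4,V:23/4):15/4,M:19/2):71/16,(J:13/2,Q:13/2):119/16)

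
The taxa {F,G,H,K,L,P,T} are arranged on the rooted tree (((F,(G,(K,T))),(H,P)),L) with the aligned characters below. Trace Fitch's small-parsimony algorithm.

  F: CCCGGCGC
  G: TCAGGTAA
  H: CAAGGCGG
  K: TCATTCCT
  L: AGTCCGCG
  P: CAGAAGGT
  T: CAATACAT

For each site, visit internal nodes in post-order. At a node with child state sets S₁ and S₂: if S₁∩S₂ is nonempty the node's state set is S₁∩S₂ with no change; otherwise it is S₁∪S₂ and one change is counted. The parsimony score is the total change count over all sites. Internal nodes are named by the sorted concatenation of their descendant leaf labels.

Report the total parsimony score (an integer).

26

site 0, node KT: K={T} ∪ T={C} → {C,T} (+1)
site 0, node GKT: G={T} ∩ KT={C,T} → {T} (+0)
site 0, node FGKT: F={C} ∪ GKT={T} → {C,T} (+1)
site 0, node HP: H={C} ∩ P={C} → {C} (+0)
site 0, node FGHKPT: FGKT={C,T} ∩ HP={C} → {C} (+0)
site 0, node FGHKLPT: FGHKPT={C} ∪ L={A} → {A,C} (+1)
site 1, node KT: K={C} ∪ T={A} → {A,C} (+1)
site 1, node GKT: G={C} ∩ KT={A,C} → {C} (+0)
site 1, node FGKT: F={C} ∩ GKT={C} → {C} (+0)
site 1, node HP: H={A} ∩ P={A} → {A} (+0)
site 1, node FGHKPT: FGKT={C} ∪ HP={A} → {A,C} (+1)
site 1, node FGHKLPT: FGHKPT={A,C} ∪ L={G} → {A,C,G} (+1)
site 2, node KT: K={A} ∩ T={A} → {A} (+0)
site 2, node GKT: G={A} ∩ KT={A} → {A} (+0)
site 2, node FGKT: F={C} ∪ GKT={A} → {A,C} (+1)
site 2, node HP: H={A} ∪ P={G} → {A,G} (+1)
site 2, node FGHKPT: FGKT={A,C} ∩ HP={A,G} → {A} (+0)
site 2, node FGHKLPT: FGHKPT={A} ∪ L={T} → {A,T} (+1)
site 3, node KT: K={T} ∩ T={T} → {T} (+0)
site 3, node GKT: G={G} ∪ KT={T} → {G,T} (+1)
site 3, node FGKT: F={G} ∩ GKT={G,T} → {G} (+0)
site 3, node HP: H={G} ∪ P={A} → {A,G} (+1)
site 3, node FGHKPT: FGKT={G} ∩ HP={A,G} → {G} (+0)
site 3, node FGHKLPT: FGHKPT={G} ∪ L={C} → {C,G} (+1)
site 4, node KT: K={T} ∪ T={A} → {A,T} (+1)
site 4, node GKT: G={G} ∪ KT={A,T} → {A,G,T} (+1)
site 4, node FGKT: F={G} ∩ GKT={A,G,T} → {G} (+0)
site 4, node HP: H={G} ∪ P={A} → {A,G} (+1)
site 4, node FGHKPT: FGKT={G} ∩ HP={A,G} → {G} (+0)
site 4, node FGHKLPT: FGHKPT={G} ∪ L={C} → {C,G} (+1)
site 5, node KT: K={C} ∩ T={C} → {C} (+0)
site 5, node GKT: G={T} ∪ KT={C} → {C,T} (+1)
site 5, node FGKT: F={C} ∩ GKT={C,T} → {C} (+0)
site 5, node HP: H={C} ∪ P={G} → {C,G} (+1)
site 5, node FGHKPT: FGKT={C} ∩ HP={C,G} → {C} (+0)
site 5, node FGHKLPT: FGHKPT={C} ∪ L={G} → {C,G} (+1)
site 6, node KT: K={C} ∪ T={A} → {A,C} (+1)
site 6, node GKT: G={A} ∩ KT={A,C} → {A} (+0)
site 6, node FGKT: F={G} ∪ GKT={A} → {A,G} (+1)
site 6, node HP: H={G} ∩ P={G} → {G} (+0)
site 6, node FGHKPT: FGKT={A,G} ∩ HP={G} → {G} (+0)
site 6, node FGHKLPT: FGHKPT={G} ∪ L={C} → {C,G} (+1)
site 7, node KT: K={T} ∩ T={T} → {T} (+0)
site 7, node GKT: G={A} ∪ KT={T} → {A,T} (+1)
site 7, node FGKT: F={C} ∪ GKT={A,T} → {A,C,T} (+1)
site 7, node HP: H={G} ∪ P={T} → {G,T} (+1)
site 7, node FGHKPT: FGKT={A,C,T} ∩ HP={G,T} → {T} (+0)
site 7, node FGHKLPT: FGHKPT={T} ∪ L={G} → {G,T} (+1)
per-site changes: [3, 3, 3, 3, 4, 3, 3, 4]; total = 26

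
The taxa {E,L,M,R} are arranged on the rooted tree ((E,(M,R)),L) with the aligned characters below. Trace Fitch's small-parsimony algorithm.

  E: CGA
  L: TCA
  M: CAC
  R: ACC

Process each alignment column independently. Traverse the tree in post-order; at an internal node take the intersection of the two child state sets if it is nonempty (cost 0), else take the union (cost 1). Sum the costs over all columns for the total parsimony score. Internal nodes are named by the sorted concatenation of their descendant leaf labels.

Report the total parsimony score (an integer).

5

[col 0] MR: children M:{C}, R:{A} ∪→ {A,C}; cost 1
[col 0] EMR: children E:{C}, MR:{A,C} ∩→ {C}; cost 0
[col 0] ELMR: children EMR:{C}, L:{T} ∪→ {C,T}; cost 1
[col 1] MR: children M:{A}, R:{C} ∪→ {A,C}; cost 1
[col 1] EMR: children E:{G}, MR:{A,C} ∪→ {A,C,G}; cost 1
[col 1] ELMR: children EMR:{A,C,G}, L:{C} ∩→ {C}; cost 0
[col 2] MR: children M:{C}, R:{C} ∩→ {C}; cost 0
[col 2] EMR: children E:{A}, MR:{C} ∪→ {A,C}; cost 1
[col 2] ELMR: children EMR:{A,C}, L:{A} ∩→ {A}; cost 0
per-site changes: [2, 2, 1]; total = 5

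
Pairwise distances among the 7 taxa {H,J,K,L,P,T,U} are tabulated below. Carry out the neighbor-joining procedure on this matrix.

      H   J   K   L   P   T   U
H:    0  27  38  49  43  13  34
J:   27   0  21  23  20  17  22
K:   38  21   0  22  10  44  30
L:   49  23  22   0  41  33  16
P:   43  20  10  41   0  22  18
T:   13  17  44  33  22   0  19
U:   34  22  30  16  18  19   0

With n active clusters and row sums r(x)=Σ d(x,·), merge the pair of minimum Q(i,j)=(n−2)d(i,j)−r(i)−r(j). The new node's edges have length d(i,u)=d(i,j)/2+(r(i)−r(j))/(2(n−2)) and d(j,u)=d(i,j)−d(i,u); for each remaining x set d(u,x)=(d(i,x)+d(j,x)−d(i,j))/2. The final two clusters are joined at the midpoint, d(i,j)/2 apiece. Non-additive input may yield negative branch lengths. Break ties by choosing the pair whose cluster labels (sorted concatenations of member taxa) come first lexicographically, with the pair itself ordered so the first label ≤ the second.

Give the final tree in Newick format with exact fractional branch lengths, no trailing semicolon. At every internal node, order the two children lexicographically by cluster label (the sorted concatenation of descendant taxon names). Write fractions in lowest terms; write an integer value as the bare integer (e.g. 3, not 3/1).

step 1: merge (H,T) at d=13, Q=-287; branch lengths H→121/10, T→9/10; new cluster HT
  updated: d(HT,J)=31/2, d(HT,K)=69/2, d(HT,L)=69/2, d(HT,P)=26, d(HT,U)=20
step 2: merge (K,P) at d=10, Q=-385/2; branch lengths K→85/16, P→75/16; new cluster KP
  updated: d(HT,KP)=101/4, d(J,KP)=31/2, d(KP,L)=53/2, d(KP,U)=19
step 3: merge (L,U) at d=16, Q=-129; branch lengths L→71/6, U→25/6; new cluster LU
  updated: d(HT,LU)=77/4, d(J,LU)=29/2, d(KP,LU)=59/4
step 4: merge (HT,J) at d=31/2, Q=-149/2; branch lengths HT→91/8, J→33/8; new cluster HJT
  updated: d(HJT,KP)=101/8, d(HJT,LU)=73/8
step 5: merge (HJT,KP) at d=101/8, Q=-73/2; branch lengths HJT→7/2, KP→73/8; new cluster HJKPT
  updated: d(HJKPT,LU)=45/8
step 6: merge (HJKPT,LU) at d=45/8; branch lengths HJKPT→45/16, LU→45/16; new cluster HJKLPTU
final tree: ((((H:121/10,T:9/10):91/8,J:33/8):7/2,(K:85/16,P:75/16):73/8):45/16,(L:71/6,U:25/6):45/16)
total length: 291/4

((((H:121/10,T:9/10):91/8,J:33/8):7/2,(K:85/16,P:75/16):73/8):45/16,(L:71/6,U:25/6):45/16)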